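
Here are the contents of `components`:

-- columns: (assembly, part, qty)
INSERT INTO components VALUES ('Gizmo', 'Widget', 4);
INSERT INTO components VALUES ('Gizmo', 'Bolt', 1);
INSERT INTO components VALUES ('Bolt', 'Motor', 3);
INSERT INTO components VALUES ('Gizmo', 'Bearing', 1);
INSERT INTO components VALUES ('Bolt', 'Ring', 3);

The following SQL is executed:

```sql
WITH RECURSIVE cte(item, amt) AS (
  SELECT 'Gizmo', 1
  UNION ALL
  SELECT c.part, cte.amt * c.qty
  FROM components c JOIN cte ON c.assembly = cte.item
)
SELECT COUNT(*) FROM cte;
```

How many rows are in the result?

Base: (Gizmo, amt=1).
Iteration 1: components of {Gizmo} -> Bearing = 1*1 = 1, Bolt = 1*1 = 1, Widget = 1*4 = 4.
Iteration 2: components of {Bearing,Bolt,Widget} -> Motor = 1*3 = 3, Ring = 1*3 = 3.
Iteration 3: no further components; recursion stops.
Total rows emitted: 6.

6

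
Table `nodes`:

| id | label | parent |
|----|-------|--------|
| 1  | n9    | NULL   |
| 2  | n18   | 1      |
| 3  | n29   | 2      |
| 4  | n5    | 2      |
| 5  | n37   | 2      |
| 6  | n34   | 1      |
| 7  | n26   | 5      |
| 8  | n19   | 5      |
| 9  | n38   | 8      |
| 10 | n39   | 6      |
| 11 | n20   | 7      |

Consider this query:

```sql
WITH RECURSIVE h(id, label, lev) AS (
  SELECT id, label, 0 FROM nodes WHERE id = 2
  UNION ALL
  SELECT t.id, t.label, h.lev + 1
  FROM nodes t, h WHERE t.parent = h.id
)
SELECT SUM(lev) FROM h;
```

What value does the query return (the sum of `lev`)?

13

Base: id=2 (n18) at lev 0.
Iteration 1: rows with parent in {2} -> n29 (id 3, lev 1), n5 (id 4, lev 1), n37 (id 5, lev 1).
Iteration 2: rows with parent in {3,4,5} -> n26 (id 7, lev 2), n19 (id 8, lev 2).
Iteration 3: rows with parent in {7,8} -> n38 (id 9, lev 3), n20 (id 11, lev 3).
Iteration 4: no rows with parent in {9,11}; recursion stops.
SUM(lev) = 0 + 1 + 1 + 1 + 2 + 2 + 3 + 3 = 13.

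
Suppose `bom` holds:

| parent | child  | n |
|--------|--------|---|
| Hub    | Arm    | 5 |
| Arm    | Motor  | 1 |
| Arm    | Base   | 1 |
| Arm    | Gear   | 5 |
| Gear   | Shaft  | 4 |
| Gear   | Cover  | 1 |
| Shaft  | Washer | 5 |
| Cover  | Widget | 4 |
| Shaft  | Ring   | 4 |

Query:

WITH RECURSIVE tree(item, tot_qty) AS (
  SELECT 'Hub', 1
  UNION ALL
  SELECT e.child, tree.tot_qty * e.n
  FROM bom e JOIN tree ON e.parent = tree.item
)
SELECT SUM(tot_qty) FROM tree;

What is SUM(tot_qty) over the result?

Base: (Hub, tot_qty=1).
Iteration 1: components of {Hub} -> Arm = 1*5 = 5.
Iteration 2: components of {Arm} -> Base = 5*1 = 5, Gear = 5*5 = 25, Motor = 5*1 = 5.
Iteration 3: components of {Base,Gear,Motor} -> Cover = 25*1 = 25, Shaft = 25*4 = 100.
Iteration 4: components of {Cover,Shaft} -> Ring = 100*4 = 400, Washer = 100*5 = 500, Widget = 25*4 = 100.
Iteration 5: no further components; recursion stops.
SUM(tot_qty) = 1 + 5 + 5 + 5 + 25 + 100 + 25 + 500 + 400 + 100 = 1166.

1166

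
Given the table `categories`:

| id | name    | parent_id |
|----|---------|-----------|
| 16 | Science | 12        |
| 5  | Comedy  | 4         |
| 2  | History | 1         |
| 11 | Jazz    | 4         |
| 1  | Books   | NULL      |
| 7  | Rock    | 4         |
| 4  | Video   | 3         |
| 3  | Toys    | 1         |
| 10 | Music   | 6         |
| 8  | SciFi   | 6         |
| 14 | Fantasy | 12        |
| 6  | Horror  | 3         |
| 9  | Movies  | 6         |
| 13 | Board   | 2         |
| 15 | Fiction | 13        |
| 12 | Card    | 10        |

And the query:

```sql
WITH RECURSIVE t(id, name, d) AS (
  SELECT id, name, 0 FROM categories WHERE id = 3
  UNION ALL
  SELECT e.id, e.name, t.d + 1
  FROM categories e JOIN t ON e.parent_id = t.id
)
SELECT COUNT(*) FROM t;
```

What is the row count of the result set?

Base: id=3 (Toys) at d 0.
Iteration 1: rows with parent_id in {3} -> Video (id 4, d 1), Horror (id 6, d 1).
Iteration 2: rows with parent_id in {4,6} -> Comedy (id 5, d 2), Rock (id 7, d 2), SciFi (id 8, d 2), Movies (id 9, d 2), Music (id 10, d 2), Jazz (id 11, d 2).
Iteration 3: rows with parent_id in {5,7,8,9,10,11} -> Card (id 12, d 3).
Iteration 4: rows with parent_id in {12} -> Fantasy (id 14, d 4), Science (id 16, d 4).
Iteration 5: no rows with parent_id in {14,16}; recursion stops.
Total rows emitted: 12.

12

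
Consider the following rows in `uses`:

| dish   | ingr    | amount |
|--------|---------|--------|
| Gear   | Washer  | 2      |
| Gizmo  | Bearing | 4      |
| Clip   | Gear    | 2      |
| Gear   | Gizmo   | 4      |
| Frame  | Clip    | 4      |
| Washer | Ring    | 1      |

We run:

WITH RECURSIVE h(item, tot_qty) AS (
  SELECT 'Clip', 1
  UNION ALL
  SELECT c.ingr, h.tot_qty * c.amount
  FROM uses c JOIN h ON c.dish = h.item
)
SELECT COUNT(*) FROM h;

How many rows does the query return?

6

Base: (Clip, tot_qty=1).
Iteration 1: components of {Clip} -> Gear = 1*2 = 2.
Iteration 2: components of {Gear} -> Gizmo = 2*4 = 8, Washer = 2*2 = 4.
Iteration 3: components of {Gizmo,Washer} -> Bearing = 8*4 = 32, Ring = 4*1 = 4.
Iteration 4: no further components; recursion stops.
Total rows emitted: 6.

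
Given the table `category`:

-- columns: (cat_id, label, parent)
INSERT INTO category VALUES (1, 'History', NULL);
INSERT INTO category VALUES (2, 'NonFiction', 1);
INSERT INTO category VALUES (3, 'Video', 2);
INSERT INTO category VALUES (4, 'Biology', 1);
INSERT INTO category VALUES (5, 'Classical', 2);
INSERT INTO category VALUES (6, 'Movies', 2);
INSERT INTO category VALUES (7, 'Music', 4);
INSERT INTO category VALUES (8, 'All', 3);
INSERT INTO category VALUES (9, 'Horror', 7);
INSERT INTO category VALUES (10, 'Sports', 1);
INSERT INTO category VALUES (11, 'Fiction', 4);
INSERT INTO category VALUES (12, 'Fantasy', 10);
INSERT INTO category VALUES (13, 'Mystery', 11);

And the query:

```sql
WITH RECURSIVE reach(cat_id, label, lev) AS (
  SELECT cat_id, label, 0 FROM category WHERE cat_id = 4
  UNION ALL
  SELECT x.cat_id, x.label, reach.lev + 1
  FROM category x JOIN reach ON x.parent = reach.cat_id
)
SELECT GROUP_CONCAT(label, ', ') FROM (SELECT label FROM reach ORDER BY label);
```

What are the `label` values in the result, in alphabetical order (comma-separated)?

Biology, Fiction, Horror, Music, Mystery

Base: cat_id=4 (Biology) at lev 0.
Iteration 1: rows with parent in {4} -> Music (id 7, lev 1), Fiction (id 11, lev 1).
Iteration 2: rows with parent in {7,11} -> Horror (id 9, lev 2), Mystery (id 13, lev 2).
Iteration 3: no rows with parent in {9,13}; recursion stops.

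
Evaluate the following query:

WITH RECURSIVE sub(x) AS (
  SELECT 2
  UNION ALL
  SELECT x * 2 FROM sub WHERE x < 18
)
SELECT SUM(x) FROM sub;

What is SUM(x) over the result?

62

Base: x=2.
Iteration 1: 2 < 18 holds -> x = 2 * 2 = 4.
Iteration 2: 4 < 18 holds -> x = 4 * 2 = 8.
Iteration 3: 8 < 18 holds -> x = 8 * 2 = 16.
Iteration 4: 16 < 18 holds -> x = 16 * 2 = 32.
Iteration 5: 32 < 18 fails; recursion stops.
SUM(x) = 2 + 4 + 8 + 16 + 32 = 62.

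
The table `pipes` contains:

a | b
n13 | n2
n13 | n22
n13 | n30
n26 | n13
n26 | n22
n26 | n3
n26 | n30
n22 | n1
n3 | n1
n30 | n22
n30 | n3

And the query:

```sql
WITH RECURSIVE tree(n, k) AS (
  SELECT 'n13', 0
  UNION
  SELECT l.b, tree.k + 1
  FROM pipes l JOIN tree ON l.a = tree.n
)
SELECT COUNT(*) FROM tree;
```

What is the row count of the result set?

8

Base: (n13, k=0).
Iteration 1: edges from {n13} -> (n2, k=1), (n22, k=1), (n30, k=1).
Iteration 2: edges from {n2,n22,n30} -> (n1, k=2), (n22, k=2), (n3, k=2).
Iteration 3: edges from {n1,n22,n3} -> (n1, k=3). [UNION drops 1 duplicate row(s)]
Iteration 4: no outgoing edges from {n1}; recursion stops.
Total rows emitted: 8.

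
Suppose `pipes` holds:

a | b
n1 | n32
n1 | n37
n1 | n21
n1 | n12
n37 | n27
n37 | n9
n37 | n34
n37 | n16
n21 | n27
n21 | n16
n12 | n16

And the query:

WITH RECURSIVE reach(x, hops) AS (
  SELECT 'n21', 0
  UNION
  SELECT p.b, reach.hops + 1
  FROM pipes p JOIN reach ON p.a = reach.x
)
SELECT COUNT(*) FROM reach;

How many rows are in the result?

3

Base: (n21, hops=0).
Iteration 1: edges from {n21} -> (n16, hops=1), (n27, hops=1).
Iteration 2: no outgoing edges from {n16,n27}; recursion stops.
Total rows emitted: 3.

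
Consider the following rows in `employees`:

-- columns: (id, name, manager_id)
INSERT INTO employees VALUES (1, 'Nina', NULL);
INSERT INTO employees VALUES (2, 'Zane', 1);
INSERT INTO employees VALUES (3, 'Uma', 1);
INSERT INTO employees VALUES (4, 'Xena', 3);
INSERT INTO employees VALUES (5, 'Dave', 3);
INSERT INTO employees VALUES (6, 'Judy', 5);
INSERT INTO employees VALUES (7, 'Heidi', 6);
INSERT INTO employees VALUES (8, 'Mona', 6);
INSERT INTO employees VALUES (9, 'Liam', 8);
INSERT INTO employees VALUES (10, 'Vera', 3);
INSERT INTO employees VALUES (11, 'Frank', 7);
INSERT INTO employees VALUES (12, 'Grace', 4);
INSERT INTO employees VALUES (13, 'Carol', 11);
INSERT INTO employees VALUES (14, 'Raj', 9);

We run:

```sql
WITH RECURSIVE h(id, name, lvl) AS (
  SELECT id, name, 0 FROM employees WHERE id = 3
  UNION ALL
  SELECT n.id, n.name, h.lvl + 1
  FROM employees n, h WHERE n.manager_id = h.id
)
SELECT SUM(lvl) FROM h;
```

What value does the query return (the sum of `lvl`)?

Base: id=3 (Uma) at lvl 0.
Iteration 1: rows with manager_id in {3} -> Xena (id 4, lvl 1), Dave (id 5, lvl 1), Vera (id 10, lvl 1).
Iteration 2: rows with manager_id in {4,5,10} -> Judy (id 6, lvl 2), Grace (id 12, lvl 2).
Iteration 3: rows with manager_id in {6,12} -> Heidi (id 7, lvl 3), Mona (id 8, lvl 3).
Iteration 4: rows with manager_id in {7,8} -> Liam (id 9, lvl 4), Frank (id 11, lvl 4).
Iteration 5: rows with manager_id in {9,11} -> Carol (id 13, lvl 5), Raj (id 14, lvl 5).
Iteration 6: no rows with manager_id in {13,14}; recursion stops.
SUM(lvl) = 0 + 1 + 1 + 1 + 2 + 2 + 3 + 3 + 4 + 4 + 5 + 5 = 31.

31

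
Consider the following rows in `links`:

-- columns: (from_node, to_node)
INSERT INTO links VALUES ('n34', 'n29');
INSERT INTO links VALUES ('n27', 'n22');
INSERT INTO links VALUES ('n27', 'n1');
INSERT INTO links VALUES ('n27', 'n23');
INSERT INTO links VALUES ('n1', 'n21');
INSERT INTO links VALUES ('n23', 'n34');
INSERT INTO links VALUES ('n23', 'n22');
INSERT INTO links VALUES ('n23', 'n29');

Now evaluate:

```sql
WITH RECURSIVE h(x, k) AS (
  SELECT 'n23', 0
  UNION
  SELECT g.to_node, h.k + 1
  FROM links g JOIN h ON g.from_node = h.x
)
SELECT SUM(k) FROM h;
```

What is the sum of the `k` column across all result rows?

Base: (n23, k=0).
Iteration 1: edges from {n23} -> (n22, k=1), (n29, k=1), (n34, k=1).
Iteration 2: edges from {n22,n29,n34} -> (n29, k=2).
Iteration 3: no outgoing edges from {n29}; recursion stops.
SUM(k) = 0 + 1 + 1 + 1 + 2 = 5.

5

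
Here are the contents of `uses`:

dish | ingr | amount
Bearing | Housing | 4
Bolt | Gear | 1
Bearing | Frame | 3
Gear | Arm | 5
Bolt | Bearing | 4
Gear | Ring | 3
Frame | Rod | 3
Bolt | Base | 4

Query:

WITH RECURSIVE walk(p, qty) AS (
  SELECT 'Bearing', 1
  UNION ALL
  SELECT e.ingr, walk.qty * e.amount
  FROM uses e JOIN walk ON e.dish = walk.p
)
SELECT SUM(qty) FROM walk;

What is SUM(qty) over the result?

Base: (Bearing, qty=1).
Iteration 1: components of {Bearing} -> Frame = 1*3 = 3, Housing = 1*4 = 4.
Iteration 2: components of {Frame,Housing} -> Rod = 3*3 = 9.
Iteration 3: no further components; recursion stops.
SUM(qty) = 1 + 4 + 3 + 9 = 17.

17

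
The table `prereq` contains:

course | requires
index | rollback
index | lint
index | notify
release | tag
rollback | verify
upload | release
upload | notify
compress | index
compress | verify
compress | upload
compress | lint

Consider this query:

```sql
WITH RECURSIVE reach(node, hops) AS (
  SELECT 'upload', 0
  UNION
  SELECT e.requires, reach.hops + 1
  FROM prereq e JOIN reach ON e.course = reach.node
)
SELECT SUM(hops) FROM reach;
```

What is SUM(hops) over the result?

Base: (upload, hops=0).
Iteration 1: edges from {upload} -> (notify, hops=1), (release, hops=1).
Iteration 2: edges from {notify,release} -> (tag, hops=2).
Iteration 3: no outgoing edges from {tag}; recursion stops.
SUM(hops) = 0 + 1 + 1 + 2 = 4.

4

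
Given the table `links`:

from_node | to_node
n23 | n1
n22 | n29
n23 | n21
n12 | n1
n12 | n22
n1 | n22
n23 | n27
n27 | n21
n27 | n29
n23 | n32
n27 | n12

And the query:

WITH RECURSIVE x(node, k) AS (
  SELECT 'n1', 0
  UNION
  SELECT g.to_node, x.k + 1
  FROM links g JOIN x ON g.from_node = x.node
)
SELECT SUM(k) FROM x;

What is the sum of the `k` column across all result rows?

3

Base: (n1, k=0).
Iteration 1: edges from {n1} -> (n22, k=1).
Iteration 2: edges from {n22} -> (n29, k=2).
Iteration 3: no outgoing edges from {n29}; recursion stops.
SUM(k) = 0 + 1 + 2 = 3.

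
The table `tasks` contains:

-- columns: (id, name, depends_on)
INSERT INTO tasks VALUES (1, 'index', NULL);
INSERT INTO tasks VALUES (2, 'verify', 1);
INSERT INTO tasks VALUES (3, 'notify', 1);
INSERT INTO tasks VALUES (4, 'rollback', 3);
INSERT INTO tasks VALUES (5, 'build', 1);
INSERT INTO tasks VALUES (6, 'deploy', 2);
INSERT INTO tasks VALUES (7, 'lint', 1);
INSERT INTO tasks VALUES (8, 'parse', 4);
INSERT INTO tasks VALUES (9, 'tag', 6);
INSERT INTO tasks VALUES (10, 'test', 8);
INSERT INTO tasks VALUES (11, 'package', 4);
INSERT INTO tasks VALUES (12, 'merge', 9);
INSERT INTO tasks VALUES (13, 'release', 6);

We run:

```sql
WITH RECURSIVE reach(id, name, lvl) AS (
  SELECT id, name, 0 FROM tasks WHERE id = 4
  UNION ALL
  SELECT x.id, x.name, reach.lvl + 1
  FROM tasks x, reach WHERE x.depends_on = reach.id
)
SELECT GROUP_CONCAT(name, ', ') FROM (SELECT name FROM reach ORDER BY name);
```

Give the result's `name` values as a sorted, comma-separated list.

Base: id=4 (rollback) at lvl 0.
Iteration 1: rows with depends_on in {4} -> parse (id 8, lvl 1), package (id 11, lvl 1).
Iteration 2: rows with depends_on in {8,11} -> test (id 10, lvl 2).
Iteration 3: no rows with depends_on in {10}; recursion stops.

package, parse, rollback, test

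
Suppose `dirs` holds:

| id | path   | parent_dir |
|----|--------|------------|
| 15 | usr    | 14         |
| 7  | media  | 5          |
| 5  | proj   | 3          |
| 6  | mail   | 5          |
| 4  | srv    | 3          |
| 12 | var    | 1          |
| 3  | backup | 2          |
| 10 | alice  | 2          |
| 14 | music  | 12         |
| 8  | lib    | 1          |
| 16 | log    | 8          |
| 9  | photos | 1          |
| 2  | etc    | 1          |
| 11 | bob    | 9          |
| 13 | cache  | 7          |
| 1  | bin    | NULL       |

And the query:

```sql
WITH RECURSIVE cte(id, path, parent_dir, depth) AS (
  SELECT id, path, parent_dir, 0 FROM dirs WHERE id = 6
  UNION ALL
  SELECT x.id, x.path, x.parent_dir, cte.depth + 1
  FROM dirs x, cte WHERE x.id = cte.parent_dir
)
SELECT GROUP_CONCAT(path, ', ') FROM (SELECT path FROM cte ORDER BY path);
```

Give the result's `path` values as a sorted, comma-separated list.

Base: id=6 (mail), parent_dir=5, depth 0.
Iteration 1: join on id=5 -> proj (id 5, parent_dir=3, depth 1).
Iteration 2: join on id=3 -> backup (id 3, parent_dir=2, depth 2).
Iteration 3: join on id=2 -> etc (id 2, parent_dir=1, depth 3).
Iteration 4: join on id=1 -> bin (id 1, parent_dir=NULL, depth 4).
Iteration 5: parent_dir is NULL; no match; recursion stops.

backup, bin, etc, mail, proj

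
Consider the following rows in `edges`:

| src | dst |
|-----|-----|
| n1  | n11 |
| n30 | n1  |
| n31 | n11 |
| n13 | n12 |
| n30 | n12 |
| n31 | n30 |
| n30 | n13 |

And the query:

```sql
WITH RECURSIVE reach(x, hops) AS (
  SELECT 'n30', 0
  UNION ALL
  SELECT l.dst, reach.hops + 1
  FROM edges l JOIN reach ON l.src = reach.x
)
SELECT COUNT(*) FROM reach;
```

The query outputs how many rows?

Base: (n30, hops=0).
Iteration 1: edges from {n30} -> (n1, hops=1), (n12, hops=1), (n13, hops=1).
Iteration 2: edges from {n1,n12,n13} -> (n11, hops=2), (n12, hops=2).
Iteration 3: no outgoing edges from {n11,n12}; recursion stops.
Total rows emitted: 6.

6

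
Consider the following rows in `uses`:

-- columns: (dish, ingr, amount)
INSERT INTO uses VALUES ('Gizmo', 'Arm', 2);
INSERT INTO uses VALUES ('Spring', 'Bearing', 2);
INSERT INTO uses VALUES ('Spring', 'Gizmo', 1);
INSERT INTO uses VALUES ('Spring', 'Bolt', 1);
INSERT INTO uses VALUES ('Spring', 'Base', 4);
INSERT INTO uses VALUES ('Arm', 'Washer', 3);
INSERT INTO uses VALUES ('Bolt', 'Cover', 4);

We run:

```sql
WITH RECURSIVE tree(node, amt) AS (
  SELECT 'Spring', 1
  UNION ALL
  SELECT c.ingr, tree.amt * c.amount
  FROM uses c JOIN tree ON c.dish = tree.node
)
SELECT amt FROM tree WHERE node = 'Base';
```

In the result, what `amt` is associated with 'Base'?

Base: (Spring, amt=1).
Iteration 1: components of {Spring} -> Base = 1*4 = 4, Bearing = 1*2 = 2, Bolt = 1*1 = 1, Gizmo = 1*1 = 1.
Iteration 2: components of {Base,Bearing,Bolt,Gizmo} -> Arm = 1*2 = 2, Cover = 1*4 = 4.
Iteration 3: components of {Arm,Cover} -> Washer = 2*3 = 6.
Iteration 4: no further components; recursion stops.

4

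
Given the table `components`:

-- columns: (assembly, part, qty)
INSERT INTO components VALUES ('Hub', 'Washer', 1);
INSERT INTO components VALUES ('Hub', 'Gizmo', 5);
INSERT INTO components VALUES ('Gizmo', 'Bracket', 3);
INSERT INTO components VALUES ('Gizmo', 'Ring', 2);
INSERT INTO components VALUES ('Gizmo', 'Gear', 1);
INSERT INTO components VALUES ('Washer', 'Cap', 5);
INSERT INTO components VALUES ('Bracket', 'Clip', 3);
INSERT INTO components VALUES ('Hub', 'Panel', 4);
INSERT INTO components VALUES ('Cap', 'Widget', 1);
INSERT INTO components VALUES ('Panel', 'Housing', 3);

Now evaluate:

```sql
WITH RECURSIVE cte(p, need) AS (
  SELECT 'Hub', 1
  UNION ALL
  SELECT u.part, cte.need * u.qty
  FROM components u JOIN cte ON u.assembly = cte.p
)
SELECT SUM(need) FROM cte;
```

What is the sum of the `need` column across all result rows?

Base: (Hub, need=1).
Iteration 1: components of {Hub} -> Gizmo = 1*5 = 5, Panel = 1*4 = 4, Washer = 1*1 = 1.
Iteration 2: components of {Gizmo,Panel,Washer} -> Bracket = 5*3 = 15, Cap = 1*5 = 5, Gear = 5*1 = 5, Housing = 4*3 = 12, Ring = 5*2 = 10.
Iteration 3: components of {Bracket,Cap,Gear,Housing,Ring} -> Clip = 15*3 = 45, Widget = 5*1 = 5.
Iteration 4: no further components; recursion stops.
SUM(need) = 1 + 1 + 5 + 4 + 5 + 15 + 10 + 5 + 12 + 5 + 45 = 108.

108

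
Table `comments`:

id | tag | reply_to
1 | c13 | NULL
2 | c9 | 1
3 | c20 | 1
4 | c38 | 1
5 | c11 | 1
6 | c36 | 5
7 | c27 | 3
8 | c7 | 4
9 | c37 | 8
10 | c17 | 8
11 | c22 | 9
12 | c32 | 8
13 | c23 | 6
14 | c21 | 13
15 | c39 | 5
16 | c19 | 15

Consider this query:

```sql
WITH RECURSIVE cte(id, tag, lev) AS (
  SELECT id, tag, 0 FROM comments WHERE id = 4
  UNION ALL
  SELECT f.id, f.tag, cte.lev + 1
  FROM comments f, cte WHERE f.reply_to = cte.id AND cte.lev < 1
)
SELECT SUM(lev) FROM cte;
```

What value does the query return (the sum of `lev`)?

Base: id=4 (c38) at lev 0.
Iteration 1: rows with reply_to in {4} -> c7 (id 8, lev 1).
Iteration 2: lev < 1 fails for all current rows; recursion stops.
SUM(lev) = 0 + 1 = 1.

1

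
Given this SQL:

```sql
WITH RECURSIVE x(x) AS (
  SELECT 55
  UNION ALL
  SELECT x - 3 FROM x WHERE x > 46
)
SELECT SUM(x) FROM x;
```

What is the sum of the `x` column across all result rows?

202

Base: x=55.
Iteration 1: 55 > 46 holds -> x = 55 - 3 = 52.
Iteration 2: 52 > 46 holds -> x = 52 - 3 = 49.
Iteration 3: 49 > 46 holds -> x = 49 - 3 = 46.
Iteration 4: 46 > 46 fails; recursion stops.
SUM(x) = 55 + 52 + 49 + 46 = 202.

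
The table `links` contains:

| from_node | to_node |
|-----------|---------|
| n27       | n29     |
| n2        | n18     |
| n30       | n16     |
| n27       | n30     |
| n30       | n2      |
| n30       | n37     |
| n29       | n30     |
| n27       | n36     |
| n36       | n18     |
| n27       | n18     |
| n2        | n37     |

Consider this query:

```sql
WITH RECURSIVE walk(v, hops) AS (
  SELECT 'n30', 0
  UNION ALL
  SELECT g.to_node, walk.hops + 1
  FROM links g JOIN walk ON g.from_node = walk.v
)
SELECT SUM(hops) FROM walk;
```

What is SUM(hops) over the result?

Base: (n30, hops=0).
Iteration 1: edges from {n30} -> (n16, hops=1), (n2, hops=1), (n37, hops=1).
Iteration 2: edges from {n16,n2,n37} -> (n18, hops=2), (n37, hops=2).
Iteration 3: no outgoing edges from {n18,n37}; recursion stops.
SUM(hops) = 0 + 1 + 1 + 1 + 2 + 2 = 7.

7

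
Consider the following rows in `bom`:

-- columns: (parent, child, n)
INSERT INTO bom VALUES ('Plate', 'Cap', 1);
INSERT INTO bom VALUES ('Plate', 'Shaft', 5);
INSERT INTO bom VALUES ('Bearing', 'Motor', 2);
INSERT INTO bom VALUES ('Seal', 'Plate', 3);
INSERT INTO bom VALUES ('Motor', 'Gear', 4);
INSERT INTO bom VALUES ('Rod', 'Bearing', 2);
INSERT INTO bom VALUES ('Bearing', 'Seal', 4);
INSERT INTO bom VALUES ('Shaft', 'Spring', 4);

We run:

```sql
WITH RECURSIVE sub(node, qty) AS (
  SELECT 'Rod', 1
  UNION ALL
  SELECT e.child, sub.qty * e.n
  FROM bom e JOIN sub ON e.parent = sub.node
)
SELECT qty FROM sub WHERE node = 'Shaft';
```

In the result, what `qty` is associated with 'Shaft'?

120

Base: (Rod, qty=1).
Iteration 1: components of {Rod} -> Bearing = 1*2 = 2.
Iteration 2: components of {Bearing} -> Motor = 2*2 = 4, Seal = 2*4 = 8.
Iteration 3: components of {Motor,Seal} -> Gear = 4*4 = 16, Plate = 8*3 = 24.
Iteration 4: components of {Gear,Plate} -> Cap = 24*1 = 24, Shaft = 24*5 = 120.
Iteration 5: components of {Cap,Shaft} -> Spring = 120*4 = 480.
Iteration 6: no further components; recursion stops.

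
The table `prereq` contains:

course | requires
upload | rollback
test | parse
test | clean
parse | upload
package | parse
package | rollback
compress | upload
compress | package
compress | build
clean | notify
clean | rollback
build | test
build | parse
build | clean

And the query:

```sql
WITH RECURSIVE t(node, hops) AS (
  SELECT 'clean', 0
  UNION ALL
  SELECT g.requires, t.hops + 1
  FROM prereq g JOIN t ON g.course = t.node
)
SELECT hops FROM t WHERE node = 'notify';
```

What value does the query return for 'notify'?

1

Base: (clean, hops=0).
Iteration 1: edges from {clean} -> (notify, hops=1), (rollback, hops=1).
Iteration 2: no outgoing edges from {notify,rollback}; recursion stops.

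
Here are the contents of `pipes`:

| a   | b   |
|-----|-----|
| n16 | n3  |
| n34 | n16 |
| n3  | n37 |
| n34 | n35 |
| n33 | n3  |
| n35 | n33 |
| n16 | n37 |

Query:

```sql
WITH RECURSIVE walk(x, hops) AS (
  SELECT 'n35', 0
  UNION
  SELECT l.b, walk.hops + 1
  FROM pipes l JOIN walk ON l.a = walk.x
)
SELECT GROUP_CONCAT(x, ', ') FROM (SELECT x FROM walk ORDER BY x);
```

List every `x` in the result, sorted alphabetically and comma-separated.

Base: (n35, hops=0).
Iteration 1: edges from {n35} -> (n33, hops=1).
Iteration 2: edges from {n33} -> (n3, hops=2).
Iteration 3: edges from {n3} -> (n37, hops=3).
Iteration 4: no outgoing edges from {n37}; recursion stops.

n3, n33, n35, n37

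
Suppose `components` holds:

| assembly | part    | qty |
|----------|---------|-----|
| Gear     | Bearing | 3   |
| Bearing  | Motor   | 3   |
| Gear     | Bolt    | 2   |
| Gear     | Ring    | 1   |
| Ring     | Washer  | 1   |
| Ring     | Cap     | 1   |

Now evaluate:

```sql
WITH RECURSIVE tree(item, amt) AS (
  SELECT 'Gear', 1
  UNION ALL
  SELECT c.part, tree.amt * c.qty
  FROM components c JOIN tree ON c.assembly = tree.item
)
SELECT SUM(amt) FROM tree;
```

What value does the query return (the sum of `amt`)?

Base: (Gear, amt=1).
Iteration 1: components of {Gear} -> Bearing = 1*3 = 3, Bolt = 1*2 = 2, Ring = 1*1 = 1.
Iteration 2: components of {Bearing,Bolt,Ring} -> Cap = 1*1 = 1, Motor = 3*3 = 9, Washer = 1*1 = 1.
Iteration 3: no further components; recursion stops.
SUM(amt) = 1 + 3 + 2 + 1 + 9 + 1 + 1 = 18.

18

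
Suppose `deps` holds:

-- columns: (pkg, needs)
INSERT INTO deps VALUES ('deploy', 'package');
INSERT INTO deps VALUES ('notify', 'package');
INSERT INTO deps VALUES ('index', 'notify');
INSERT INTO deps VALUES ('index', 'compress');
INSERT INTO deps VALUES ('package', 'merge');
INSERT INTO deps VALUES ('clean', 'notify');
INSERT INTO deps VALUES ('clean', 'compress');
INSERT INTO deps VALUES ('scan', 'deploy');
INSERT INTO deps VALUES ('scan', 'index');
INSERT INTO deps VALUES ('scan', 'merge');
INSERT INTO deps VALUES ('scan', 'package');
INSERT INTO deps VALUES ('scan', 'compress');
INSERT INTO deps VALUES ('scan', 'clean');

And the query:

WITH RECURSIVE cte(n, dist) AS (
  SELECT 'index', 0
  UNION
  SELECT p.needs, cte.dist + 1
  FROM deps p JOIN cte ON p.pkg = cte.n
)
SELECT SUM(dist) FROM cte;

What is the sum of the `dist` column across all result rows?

Base: (index, dist=0).
Iteration 1: edges from {index} -> (compress, dist=1), (notify, dist=1).
Iteration 2: edges from {compress,notify} -> (package, dist=2).
Iteration 3: edges from {package} -> (merge, dist=3).
Iteration 4: no outgoing edges from {merge}; recursion stops.
SUM(dist) = 0 + 1 + 1 + 2 + 3 = 7.

7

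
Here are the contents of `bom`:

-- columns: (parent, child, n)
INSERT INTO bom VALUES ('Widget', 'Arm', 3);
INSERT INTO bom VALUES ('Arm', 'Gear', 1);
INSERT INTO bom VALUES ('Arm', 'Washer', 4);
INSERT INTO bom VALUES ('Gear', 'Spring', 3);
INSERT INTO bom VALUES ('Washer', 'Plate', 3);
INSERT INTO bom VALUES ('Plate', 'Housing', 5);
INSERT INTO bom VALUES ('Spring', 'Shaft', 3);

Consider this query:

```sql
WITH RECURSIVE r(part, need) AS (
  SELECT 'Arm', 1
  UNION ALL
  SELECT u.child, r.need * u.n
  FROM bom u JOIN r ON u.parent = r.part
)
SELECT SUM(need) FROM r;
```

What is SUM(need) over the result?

90

Base: (Arm, need=1).
Iteration 1: components of {Arm} -> Gear = 1*1 = 1, Washer = 1*4 = 4.
Iteration 2: components of {Gear,Washer} -> Plate = 4*3 = 12, Spring = 1*3 = 3.
Iteration 3: components of {Plate,Spring} -> Housing = 12*5 = 60, Shaft = 3*3 = 9.
Iteration 4: no further components; recursion stops.
SUM(need) = 1 + 1 + 4 + 3 + 12 + 9 + 60 = 90.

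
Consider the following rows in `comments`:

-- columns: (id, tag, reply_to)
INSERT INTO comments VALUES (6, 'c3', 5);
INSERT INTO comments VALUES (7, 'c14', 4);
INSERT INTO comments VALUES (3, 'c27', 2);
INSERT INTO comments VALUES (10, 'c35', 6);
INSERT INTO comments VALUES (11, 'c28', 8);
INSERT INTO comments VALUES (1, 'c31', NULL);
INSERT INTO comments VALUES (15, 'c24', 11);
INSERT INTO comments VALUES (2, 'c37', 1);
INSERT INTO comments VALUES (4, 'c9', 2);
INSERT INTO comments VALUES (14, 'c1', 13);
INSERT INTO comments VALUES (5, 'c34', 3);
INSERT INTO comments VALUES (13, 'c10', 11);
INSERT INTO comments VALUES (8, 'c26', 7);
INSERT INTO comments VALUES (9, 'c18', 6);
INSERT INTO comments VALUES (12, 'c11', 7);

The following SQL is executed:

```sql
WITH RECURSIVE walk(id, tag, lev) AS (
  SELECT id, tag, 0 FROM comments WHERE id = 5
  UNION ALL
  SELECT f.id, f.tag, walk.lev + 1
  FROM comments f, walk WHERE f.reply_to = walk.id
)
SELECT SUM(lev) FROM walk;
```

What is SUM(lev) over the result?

5

Base: id=5 (c34) at lev 0.
Iteration 1: rows with reply_to in {5} -> c3 (id 6, lev 1).
Iteration 2: rows with reply_to in {6} -> c18 (id 9, lev 2), c35 (id 10, lev 2).
Iteration 3: no rows with reply_to in {9,10}; recursion stops.
SUM(lev) = 0 + 1 + 2 + 2 = 5.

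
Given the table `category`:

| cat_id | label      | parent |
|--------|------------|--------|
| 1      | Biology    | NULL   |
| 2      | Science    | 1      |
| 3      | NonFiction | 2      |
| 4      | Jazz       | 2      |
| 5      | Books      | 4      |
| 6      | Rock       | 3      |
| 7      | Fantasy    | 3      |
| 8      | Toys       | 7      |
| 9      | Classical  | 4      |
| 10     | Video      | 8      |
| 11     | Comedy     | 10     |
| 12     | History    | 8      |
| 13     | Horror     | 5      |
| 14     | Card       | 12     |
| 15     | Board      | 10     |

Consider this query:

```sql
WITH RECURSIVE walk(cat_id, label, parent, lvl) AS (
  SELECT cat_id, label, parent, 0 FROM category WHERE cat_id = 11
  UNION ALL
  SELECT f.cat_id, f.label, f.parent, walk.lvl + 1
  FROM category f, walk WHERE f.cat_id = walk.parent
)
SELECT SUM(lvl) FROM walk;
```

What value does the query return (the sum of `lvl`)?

Base: cat_id=11 (Comedy), parent=10, lvl 0.
Iteration 1: join on cat_id=10 -> Video (id 10, parent=8, lvl 1).
Iteration 2: join on cat_id=8 -> Toys (id 8, parent=7, lvl 2).
Iteration 3: join on cat_id=7 -> Fantasy (id 7, parent=3, lvl 3).
Iteration 4: join on cat_id=3 -> NonFiction (id 3, parent=2, lvl 4).
Iteration 5: join on cat_id=2 -> Science (id 2, parent=1, lvl 5).
Iteration 6: join on cat_id=1 -> Biology (id 1, parent=NULL, lvl 6).
Iteration 7: parent is NULL; no match; recursion stops.
SUM(lvl) = 0 + 1 + 2 + 3 + 4 + 5 + 6 = 21.

21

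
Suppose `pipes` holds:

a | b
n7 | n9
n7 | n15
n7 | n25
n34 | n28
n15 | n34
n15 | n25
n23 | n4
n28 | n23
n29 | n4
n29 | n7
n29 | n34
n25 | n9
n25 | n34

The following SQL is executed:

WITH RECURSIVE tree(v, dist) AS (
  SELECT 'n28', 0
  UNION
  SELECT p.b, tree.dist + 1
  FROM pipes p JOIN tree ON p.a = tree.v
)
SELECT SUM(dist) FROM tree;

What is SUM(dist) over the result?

3

Base: (n28, dist=0).
Iteration 1: edges from {n28} -> (n23, dist=1).
Iteration 2: edges from {n23} -> (n4, dist=2).
Iteration 3: no outgoing edges from {n4}; recursion stops.
SUM(dist) = 0 + 1 + 2 = 3.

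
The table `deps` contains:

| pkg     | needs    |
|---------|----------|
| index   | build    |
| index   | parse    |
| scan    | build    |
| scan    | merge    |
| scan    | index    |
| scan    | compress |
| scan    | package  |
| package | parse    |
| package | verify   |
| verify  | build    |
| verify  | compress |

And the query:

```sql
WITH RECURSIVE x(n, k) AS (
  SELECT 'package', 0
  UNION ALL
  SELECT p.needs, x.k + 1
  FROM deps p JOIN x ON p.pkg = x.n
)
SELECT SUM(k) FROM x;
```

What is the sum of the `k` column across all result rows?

6

Base: (package, k=0).
Iteration 1: edges from {package} -> (parse, k=1), (verify, k=1).
Iteration 2: edges from {parse,verify} -> (build, k=2), (compress, k=2).
Iteration 3: no outgoing edges from {build,compress}; recursion stops.
SUM(k) = 0 + 1 + 1 + 2 + 2 = 6.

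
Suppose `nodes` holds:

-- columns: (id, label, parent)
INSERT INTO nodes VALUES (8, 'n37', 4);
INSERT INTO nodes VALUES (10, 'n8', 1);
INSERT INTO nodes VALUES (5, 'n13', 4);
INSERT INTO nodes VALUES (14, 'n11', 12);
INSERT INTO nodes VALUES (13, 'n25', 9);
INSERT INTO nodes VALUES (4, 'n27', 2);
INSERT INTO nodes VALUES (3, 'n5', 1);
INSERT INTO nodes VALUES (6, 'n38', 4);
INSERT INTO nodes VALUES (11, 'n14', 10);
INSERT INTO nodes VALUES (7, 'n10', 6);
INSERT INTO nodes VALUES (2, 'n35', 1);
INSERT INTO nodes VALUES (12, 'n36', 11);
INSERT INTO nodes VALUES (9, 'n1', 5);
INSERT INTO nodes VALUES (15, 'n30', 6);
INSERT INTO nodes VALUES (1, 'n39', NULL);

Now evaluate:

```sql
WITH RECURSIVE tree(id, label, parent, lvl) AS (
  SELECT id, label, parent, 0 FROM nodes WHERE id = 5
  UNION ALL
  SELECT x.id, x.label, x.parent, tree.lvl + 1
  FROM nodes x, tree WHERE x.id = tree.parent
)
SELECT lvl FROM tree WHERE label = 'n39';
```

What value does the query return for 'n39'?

3

Base: id=5 (n13), parent=4, lvl 0.
Iteration 1: join on id=4 -> n27 (id 4, parent=2, lvl 1).
Iteration 2: join on id=2 -> n35 (id 2, parent=1, lvl 2).
Iteration 3: join on id=1 -> n39 (id 1, parent=NULL, lvl 3).
Iteration 4: parent is NULL; no match; recursion stops.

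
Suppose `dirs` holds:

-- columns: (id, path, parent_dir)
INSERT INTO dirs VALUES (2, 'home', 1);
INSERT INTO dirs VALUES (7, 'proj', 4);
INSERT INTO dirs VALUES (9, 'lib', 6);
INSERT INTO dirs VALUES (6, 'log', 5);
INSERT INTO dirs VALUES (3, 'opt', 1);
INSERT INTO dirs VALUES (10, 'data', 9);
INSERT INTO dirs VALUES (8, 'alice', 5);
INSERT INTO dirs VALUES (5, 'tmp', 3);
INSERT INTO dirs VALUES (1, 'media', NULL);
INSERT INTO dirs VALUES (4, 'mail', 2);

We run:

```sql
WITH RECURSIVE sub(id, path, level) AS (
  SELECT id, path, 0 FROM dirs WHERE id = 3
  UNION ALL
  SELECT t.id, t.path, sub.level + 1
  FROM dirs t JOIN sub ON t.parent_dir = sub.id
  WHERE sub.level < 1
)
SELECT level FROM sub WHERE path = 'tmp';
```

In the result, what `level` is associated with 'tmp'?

1

Base: id=3 (opt) at level 0.
Iteration 1: rows with parent_dir in {3} -> tmp (id 5, level 1).
Iteration 2: level < 1 fails for all current rows; recursion stops.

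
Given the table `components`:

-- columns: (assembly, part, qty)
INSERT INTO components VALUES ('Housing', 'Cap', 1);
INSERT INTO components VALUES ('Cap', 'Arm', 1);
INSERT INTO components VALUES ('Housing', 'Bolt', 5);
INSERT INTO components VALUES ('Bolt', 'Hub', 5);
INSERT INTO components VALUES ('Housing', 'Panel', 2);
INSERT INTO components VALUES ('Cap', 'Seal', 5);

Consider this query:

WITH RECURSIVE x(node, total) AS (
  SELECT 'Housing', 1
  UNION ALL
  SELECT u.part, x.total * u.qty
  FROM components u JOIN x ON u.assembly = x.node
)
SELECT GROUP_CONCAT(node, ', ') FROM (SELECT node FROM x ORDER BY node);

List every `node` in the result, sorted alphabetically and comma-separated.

Base: (Housing, total=1).
Iteration 1: components of {Housing} -> Bolt = 1*5 = 5, Cap = 1*1 = 1, Panel = 1*2 = 2.
Iteration 2: components of {Bolt,Cap,Panel} -> Arm = 1*1 = 1, Hub = 5*5 = 25, Seal = 1*5 = 5.
Iteration 3: no further components; recursion stops.

Arm, Bolt, Cap, Housing, Hub, Panel, Seal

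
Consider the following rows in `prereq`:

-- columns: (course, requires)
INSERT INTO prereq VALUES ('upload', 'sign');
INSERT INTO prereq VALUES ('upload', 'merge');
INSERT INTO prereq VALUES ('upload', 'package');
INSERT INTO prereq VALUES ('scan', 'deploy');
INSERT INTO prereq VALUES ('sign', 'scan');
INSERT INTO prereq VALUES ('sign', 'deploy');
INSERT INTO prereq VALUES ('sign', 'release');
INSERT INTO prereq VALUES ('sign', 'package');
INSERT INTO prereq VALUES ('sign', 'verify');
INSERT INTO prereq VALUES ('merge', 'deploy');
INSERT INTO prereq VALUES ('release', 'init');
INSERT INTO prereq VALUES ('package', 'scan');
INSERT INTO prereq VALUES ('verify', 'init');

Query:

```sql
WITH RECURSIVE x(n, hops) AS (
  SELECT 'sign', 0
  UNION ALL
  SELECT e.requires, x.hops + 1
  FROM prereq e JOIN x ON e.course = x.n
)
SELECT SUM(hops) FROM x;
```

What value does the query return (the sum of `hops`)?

Base: (sign, hops=0).
Iteration 1: edges from {sign} -> (deploy, hops=1), (package, hops=1), (release, hops=1), (scan, hops=1), (verify, hops=1).
Iteration 2: edges from {deploy,package,release,scan,verify} -> (deploy, hops=2), (init, hops=2) x2, (scan, hops=2). [UNION ALL keeps all 4 new rows, including repeats]
Iteration 3: edges from {deploy,init,scan} -> (deploy, hops=3).
Iteration 4: no outgoing edges from {deploy}; recursion stops.
SUM(hops) = 0 + 1 + 1 + 1 + 1 + 1 + 2 + 2 + 2 + 2 + 3 = 16.

16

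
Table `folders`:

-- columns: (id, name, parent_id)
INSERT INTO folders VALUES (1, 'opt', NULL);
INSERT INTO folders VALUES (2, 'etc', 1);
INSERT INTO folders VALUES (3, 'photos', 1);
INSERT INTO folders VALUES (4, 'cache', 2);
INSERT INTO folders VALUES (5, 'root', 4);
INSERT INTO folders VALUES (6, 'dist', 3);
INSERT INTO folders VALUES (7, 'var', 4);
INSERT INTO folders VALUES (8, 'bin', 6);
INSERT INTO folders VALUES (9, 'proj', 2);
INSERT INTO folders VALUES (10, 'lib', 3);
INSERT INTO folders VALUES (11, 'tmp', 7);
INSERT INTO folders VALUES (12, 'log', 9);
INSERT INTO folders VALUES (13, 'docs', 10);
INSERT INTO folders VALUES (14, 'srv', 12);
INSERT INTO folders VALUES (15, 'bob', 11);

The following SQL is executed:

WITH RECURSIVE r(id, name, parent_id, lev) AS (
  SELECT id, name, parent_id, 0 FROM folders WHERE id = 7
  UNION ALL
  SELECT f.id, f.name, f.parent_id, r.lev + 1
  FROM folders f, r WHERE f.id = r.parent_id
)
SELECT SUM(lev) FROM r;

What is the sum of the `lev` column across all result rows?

Base: id=7 (var), parent_id=4, lev 0.
Iteration 1: join on id=4 -> cache (id 4, parent_id=2, lev 1).
Iteration 2: join on id=2 -> etc (id 2, parent_id=1, lev 2).
Iteration 3: join on id=1 -> opt (id 1, parent_id=NULL, lev 3).
Iteration 4: parent_id is NULL; no match; recursion stops.
SUM(lev) = 0 + 1 + 2 + 3 = 6.

6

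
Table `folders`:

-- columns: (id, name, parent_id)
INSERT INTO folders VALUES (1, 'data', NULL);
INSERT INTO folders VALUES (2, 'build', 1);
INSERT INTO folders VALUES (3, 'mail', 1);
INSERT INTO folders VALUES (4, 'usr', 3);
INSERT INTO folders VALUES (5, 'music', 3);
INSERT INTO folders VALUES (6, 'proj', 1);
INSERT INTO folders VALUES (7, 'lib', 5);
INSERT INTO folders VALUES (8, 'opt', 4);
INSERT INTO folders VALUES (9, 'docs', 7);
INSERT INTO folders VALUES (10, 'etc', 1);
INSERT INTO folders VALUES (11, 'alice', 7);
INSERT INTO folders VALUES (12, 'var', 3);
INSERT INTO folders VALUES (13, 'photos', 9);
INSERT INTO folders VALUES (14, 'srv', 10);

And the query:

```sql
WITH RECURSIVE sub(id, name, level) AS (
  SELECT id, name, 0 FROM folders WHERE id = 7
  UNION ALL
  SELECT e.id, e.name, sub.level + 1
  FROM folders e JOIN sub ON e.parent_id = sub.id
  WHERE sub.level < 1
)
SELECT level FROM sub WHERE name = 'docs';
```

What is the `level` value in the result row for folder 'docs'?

Base: id=7 (lib) at level 0.
Iteration 1: rows with parent_id in {7} -> docs (id 9, level 1), alice (id 11, level 1).
Iteration 2: level < 1 fails for all current rows; recursion stops.

1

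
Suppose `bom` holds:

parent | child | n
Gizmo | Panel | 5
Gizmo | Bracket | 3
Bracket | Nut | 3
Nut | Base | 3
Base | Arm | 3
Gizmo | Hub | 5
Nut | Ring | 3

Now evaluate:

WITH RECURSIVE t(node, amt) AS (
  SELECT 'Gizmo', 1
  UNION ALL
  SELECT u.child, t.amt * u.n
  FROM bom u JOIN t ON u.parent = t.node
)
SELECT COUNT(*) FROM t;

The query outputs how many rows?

Base: (Gizmo, amt=1).
Iteration 1: components of {Gizmo} -> Bracket = 1*3 = 3, Hub = 1*5 = 5, Panel = 1*5 = 5.
Iteration 2: components of {Bracket,Hub,Panel} -> Nut = 3*3 = 9.
Iteration 3: components of {Nut} -> Base = 9*3 = 27, Ring = 9*3 = 27.
Iteration 4: components of {Base,Ring} -> Arm = 27*3 = 81.
Iteration 5: no further components; recursion stops.
Total rows emitted: 8.

8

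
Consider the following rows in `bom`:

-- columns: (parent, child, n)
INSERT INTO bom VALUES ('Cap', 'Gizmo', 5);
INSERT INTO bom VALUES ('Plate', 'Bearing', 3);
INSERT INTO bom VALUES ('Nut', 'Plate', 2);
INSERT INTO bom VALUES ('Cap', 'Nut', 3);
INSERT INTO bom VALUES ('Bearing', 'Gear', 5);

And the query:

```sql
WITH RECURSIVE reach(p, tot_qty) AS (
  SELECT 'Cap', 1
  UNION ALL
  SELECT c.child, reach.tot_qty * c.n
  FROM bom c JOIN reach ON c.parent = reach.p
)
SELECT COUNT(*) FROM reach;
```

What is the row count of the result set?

Base: (Cap, tot_qty=1).
Iteration 1: components of {Cap} -> Gizmo = 1*5 = 5, Nut = 1*3 = 3.
Iteration 2: components of {Gizmo,Nut} -> Plate = 3*2 = 6.
Iteration 3: components of {Plate} -> Bearing = 6*3 = 18.
Iteration 4: components of {Bearing} -> Gear = 18*5 = 90.
Iteration 5: no further components; recursion stops.
Total rows emitted: 6.

6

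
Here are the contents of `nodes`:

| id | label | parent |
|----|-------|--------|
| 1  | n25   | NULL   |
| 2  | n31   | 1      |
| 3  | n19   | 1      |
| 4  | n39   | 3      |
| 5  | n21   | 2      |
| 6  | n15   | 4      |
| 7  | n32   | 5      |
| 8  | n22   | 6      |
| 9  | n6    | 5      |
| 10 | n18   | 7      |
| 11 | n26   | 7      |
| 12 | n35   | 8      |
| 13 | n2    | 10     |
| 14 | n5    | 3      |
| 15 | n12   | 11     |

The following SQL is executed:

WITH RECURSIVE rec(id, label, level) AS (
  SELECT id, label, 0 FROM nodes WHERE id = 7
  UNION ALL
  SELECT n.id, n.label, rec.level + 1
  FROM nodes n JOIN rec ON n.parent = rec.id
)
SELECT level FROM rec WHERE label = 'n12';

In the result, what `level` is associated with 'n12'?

2

Base: id=7 (n32) at level 0.
Iteration 1: rows with parent in {7} -> n18 (id 10, level 1), n26 (id 11, level 1).
Iteration 2: rows with parent in {10,11} -> n2 (id 13, level 2), n12 (id 15, level 2).
Iteration 3: no rows with parent in {13,15}; recursion stops.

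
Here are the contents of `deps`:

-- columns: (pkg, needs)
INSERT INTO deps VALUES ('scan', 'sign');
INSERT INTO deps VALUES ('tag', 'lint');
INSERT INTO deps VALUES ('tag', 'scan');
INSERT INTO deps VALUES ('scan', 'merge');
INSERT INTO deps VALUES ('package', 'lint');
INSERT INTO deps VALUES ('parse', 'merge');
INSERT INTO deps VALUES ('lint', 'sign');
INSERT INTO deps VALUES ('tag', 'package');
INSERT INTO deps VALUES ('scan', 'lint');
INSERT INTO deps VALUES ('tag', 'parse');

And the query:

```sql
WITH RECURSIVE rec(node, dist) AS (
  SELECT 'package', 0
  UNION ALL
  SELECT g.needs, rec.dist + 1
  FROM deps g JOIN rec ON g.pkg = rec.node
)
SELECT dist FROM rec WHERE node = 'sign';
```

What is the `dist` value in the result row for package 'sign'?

Base: (package, dist=0).
Iteration 1: edges from {package} -> (lint, dist=1).
Iteration 2: edges from {lint} -> (sign, dist=2).
Iteration 3: no outgoing edges from {sign}; recursion stops.

2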